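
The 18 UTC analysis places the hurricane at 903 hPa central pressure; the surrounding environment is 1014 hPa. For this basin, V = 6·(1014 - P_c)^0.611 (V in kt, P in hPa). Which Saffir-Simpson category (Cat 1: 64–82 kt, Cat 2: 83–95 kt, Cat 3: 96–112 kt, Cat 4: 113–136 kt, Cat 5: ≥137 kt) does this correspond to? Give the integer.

3

ΔP = 1014 − 903 = 111 hPa.
V ≈ 6 × 111^0.611 = 6 × 17.77 ≈ 107 kt.
107 kt falls in the Category 3 band.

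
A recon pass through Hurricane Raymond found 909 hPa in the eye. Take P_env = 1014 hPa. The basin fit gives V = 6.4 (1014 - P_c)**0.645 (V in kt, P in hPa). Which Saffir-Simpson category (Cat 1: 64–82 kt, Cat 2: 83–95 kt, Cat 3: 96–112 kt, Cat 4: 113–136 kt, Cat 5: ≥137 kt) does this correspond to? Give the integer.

4

ΔP = 1014 − 909 = 105 hPa.
V ≈ 6.4 × 105^0.645 = 6.4 × 20.12 ≈ 129 kt.
129 kt falls in the Category 4 band.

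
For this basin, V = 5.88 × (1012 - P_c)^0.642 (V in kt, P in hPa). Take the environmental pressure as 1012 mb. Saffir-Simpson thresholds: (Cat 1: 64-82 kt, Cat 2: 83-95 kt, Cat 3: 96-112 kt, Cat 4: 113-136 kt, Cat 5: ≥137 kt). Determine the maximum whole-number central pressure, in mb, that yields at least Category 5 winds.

877 mb

Category 5 begins at V = 137 kt.
Required ΔP = (137/5.88)^(1/0.642) = 23.299^1.558 ≈ 134.84 mb.
P_c ≤ 1012 − 134.84 = 877.16, so the highest integer P_c is 877 mb.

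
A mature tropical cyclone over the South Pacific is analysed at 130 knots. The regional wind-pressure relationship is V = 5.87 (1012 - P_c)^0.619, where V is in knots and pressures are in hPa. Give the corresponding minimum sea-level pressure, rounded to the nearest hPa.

ΔP = (V / 5.87)^(1/0.619) = (130/5.87)^1.616.
130/5.87 = 22.147; 22.147^1.616 ≈ 149.06 hPa.
P_c = 1012 − 149.06 = 862.94 ≈ 863 hPa.

863 hPa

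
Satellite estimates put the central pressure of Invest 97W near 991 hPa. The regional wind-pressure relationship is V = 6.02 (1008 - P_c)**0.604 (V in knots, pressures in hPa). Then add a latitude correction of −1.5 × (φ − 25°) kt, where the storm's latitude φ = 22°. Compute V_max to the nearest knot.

ΔP = 1008 − 991 = 17 hPa.
17^0.604 ≈ 5.536.
V ≈ 6.02 × 5.536 ≈ 33.3 kt.
Latitude correction: −1.5 × (22 − 25) = 4.5 kt.
Corrected V ≈ 37.8 kt → 38 kt.

38 kt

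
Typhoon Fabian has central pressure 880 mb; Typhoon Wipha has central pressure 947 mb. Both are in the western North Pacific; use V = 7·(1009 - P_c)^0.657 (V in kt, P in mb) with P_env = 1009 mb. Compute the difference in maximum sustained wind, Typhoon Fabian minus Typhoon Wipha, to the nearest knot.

65 kt

Typhoon Fabian: ΔP = 129; V ≈ 7 × 129^0.657 ≈ 170.51 kt.
Typhoon Wipha: ΔP = 62; V ≈ 7 × 62^0.657 ≈ 105.37 kt.
Difference ≈ 170.51 − 105.37 = 65.14 → 65 kt.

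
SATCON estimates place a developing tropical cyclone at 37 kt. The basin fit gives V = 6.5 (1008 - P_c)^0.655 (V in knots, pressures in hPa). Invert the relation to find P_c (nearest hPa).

ΔP = (V / 6.5)^(1/0.655) = (37/6.5)^1.527.
37/6.5 = 5.692; 5.692^1.527 ≈ 14.23 hPa.
P_c = 1008 − 14.23 = 993.77 ≈ 994 hPa.

994 hPa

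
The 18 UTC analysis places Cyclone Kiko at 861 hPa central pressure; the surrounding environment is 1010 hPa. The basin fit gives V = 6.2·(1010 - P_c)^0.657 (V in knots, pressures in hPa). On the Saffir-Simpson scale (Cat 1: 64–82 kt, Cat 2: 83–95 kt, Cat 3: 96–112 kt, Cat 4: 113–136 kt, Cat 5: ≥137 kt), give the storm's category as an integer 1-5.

ΔP = 1010 − 861 = 149 hPa.
V ≈ 6.2 × 149^0.657 = 6.2 × 26.78 ≈ 166 kt.
166 kt falls in the Category 5 band.

5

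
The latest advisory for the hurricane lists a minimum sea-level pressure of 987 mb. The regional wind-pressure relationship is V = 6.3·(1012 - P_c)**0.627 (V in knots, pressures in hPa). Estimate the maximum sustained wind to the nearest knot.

ΔP = 1012 − 987 = 25 mb.
25^0.627 ≈ 7.525.
V ≈ 6.3 × 7.525 ≈ 47.4 kt.

47 kt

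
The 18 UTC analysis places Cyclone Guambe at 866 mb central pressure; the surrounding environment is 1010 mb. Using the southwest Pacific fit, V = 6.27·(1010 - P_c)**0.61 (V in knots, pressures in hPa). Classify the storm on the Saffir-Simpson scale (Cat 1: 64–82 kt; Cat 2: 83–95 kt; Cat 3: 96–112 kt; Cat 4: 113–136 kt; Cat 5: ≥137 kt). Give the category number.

ΔP = 1010 − 866 = 144 mb.
V ≈ 6.27 × 144^0.61 = 6.27 × 20.73 ≈ 130 kt.
130 kt falls in the Category 4 band.

4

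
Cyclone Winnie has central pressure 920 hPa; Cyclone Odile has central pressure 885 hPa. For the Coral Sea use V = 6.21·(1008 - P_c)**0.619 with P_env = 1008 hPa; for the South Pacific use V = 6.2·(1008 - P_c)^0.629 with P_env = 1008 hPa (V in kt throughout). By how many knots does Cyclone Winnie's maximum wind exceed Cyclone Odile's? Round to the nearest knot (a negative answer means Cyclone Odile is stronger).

-29 kt

Cyclone Winnie: ΔP = 88; V ≈ 6.21 × 88^0.619 ≈ 99.25 kt.
Cyclone Odile: ΔP = 123; V ≈ 6.2 × 123^0.629 ≈ 127.92 kt.
Difference ≈ 99.25 − 127.92 = -28.67 → -29 kt.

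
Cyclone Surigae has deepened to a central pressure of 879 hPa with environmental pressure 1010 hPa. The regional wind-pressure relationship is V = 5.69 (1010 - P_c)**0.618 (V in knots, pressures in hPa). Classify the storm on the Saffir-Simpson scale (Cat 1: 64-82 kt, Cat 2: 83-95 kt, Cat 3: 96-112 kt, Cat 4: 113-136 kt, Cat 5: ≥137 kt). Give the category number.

ΔP = 1010 − 879 = 131 hPa.
V ≈ 5.69 × 131^0.618 = 5.69 × 20.35 ≈ 116 kt.
116 kt falls in the Category 4 band.

4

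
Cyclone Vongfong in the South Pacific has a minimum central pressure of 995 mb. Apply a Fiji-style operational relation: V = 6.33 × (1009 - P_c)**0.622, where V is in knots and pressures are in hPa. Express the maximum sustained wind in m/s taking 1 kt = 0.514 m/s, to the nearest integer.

ΔP = 1009 − 995 = 14 mb.
V ≈ 6.33 × 14^0.622 = 6.33 × 5.163 ≈ 32.681 kt.
32.681 × 0.514 ≈ 16.80 m/s → 17 m/s.

17 m/s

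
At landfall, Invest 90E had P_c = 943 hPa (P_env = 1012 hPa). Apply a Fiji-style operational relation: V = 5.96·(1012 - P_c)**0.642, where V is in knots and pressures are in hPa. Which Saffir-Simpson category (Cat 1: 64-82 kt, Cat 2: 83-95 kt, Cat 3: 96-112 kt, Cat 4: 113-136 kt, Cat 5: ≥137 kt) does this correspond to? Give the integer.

ΔP = 1012 − 943 = 69 hPa.
V ≈ 5.96 × 69^0.642 = 5.96 × 15.15 ≈ 90 kt.
90 kt falls in the Category 2 band.

2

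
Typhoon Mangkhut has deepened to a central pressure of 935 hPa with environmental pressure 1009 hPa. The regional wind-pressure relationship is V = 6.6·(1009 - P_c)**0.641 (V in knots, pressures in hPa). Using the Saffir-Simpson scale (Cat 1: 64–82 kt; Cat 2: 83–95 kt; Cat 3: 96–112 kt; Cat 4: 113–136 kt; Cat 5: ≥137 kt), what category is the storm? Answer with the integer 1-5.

ΔP = 1009 − 935 = 74 hPa.
V ≈ 6.6 × 74^0.641 = 6.6 × 15.78 ≈ 104 kt.
104 kt falls in the Category 3 band.

3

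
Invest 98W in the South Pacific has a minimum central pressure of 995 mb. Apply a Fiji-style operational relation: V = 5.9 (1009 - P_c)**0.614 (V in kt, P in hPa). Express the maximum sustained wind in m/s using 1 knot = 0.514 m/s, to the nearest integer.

ΔP = 1009 − 995 = 14 mb.
V ≈ 5.9 × 14^0.614 = 5.9 × 5.055 ≈ 29.825 kt.
29.825 × 0.514 ≈ 15.33 m/s → 15 m/s.

15 m/s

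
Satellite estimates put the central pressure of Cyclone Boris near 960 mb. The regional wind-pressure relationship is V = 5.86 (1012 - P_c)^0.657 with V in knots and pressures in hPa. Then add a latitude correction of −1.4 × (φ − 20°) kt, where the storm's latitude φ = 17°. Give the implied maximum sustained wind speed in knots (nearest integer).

83 kt

ΔP = 1012 − 960 = 52 mb.
52^0.657 ≈ 13.410.
V ≈ 5.86 × 13.410 ≈ 78.6 kt.
Latitude correction: −1.4 × (17 − 20) = 4.2 kt.
Corrected V ≈ 82.8 kt → 83 kt.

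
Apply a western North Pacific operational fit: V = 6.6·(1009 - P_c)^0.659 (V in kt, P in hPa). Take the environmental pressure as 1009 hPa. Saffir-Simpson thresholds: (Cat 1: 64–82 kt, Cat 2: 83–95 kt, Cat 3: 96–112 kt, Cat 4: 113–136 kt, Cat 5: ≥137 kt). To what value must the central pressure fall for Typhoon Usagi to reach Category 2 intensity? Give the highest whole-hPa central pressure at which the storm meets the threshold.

962 hPa

Category 2 begins at V = 83 kt.
Required ΔP = (83/6.6)^(1/0.659) = 12.576^1.517 ≈ 46.61 hPa.
P_c ≤ 1009 − 46.61 = 962.39, so the highest integer P_c is 962 hPa.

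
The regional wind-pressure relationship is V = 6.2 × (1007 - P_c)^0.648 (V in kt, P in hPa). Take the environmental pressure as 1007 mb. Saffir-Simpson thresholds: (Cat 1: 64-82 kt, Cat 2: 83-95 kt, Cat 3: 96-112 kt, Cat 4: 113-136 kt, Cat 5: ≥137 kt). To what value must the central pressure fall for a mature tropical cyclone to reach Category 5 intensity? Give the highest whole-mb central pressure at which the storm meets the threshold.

Category 5 begins at V = 137 kt.
Required ΔP = (137/6.2)^(1/0.648) = 22.097^1.543 ≈ 118.74 mb.
P_c ≤ 1007 − 118.74 = 888.26, so the highest integer P_c is 888 mb.

888 mb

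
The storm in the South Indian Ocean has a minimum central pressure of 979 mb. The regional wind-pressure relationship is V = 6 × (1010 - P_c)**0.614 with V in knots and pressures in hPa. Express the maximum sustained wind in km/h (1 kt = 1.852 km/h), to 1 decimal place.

ΔP = 1010 − 979 = 31 mb.
V ≈ 6 × 31^0.614 = 6 × 8.236 ≈ 49.414 kt.
49.414 × 1.852 ≈ 91.51 km/h → 91.5 km/h.

91.5 km/h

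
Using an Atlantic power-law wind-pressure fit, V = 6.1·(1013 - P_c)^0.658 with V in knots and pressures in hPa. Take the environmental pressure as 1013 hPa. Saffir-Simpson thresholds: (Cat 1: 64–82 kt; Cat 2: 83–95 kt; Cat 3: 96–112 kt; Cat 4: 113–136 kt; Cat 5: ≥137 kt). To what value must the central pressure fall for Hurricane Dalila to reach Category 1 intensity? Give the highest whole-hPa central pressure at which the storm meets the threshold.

Category 1 begins at V = 64 kt.
Required ΔP = (64/6.1)^(1/0.658) = 10.492^1.520 ≈ 35.60 hPa.
P_c ≤ 1013 − 35.60 = 977.40, so the highest integer P_c is 977 hPa.

977 hPa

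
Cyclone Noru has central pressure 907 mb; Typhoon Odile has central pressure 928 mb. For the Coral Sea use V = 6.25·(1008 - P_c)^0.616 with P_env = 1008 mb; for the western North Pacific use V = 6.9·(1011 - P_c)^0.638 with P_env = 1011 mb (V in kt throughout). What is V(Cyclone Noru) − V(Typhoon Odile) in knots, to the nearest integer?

Cyclone Noru: ΔP = 101; V ≈ 6.25 × 101^0.616 ≈ 107.29 kt.
Typhoon Odile: ΔP = 83; V ≈ 6.9 × 83^0.638 ≈ 115.67 kt.
Difference ≈ 107.29 − 115.67 = -8.38 → -8 kt.

-8 kt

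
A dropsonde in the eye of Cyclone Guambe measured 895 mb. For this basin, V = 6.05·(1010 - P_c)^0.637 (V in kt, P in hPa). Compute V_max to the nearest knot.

124 kt

ΔP = 1010 − 895 = 115 mb.
115^0.637 ≈ 20.543.
V ≈ 6.05 × 20.543 ≈ 124.3 kt.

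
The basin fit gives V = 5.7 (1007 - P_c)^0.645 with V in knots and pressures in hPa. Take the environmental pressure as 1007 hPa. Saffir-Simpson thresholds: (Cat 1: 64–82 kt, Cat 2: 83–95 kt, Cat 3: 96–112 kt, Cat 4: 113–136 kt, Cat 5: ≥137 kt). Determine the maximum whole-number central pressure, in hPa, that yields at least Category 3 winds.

927 hPa

Category 3 begins at V = 96 kt.
Required ΔP = (96/5.7)^(1/0.645) = 16.842^1.550 ≈ 79.69 hPa.
P_c ≤ 1007 − 79.69 = 927.31, so the highest integer P_c is 927 hPa.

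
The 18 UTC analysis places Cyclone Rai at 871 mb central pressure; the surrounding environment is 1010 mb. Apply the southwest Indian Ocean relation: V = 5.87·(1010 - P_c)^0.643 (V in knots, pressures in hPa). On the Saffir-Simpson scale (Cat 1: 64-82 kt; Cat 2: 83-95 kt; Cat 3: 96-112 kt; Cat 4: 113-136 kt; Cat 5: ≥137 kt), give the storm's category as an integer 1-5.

5

ΔP = 1010 − 871 = 139 mb.
V ≈ 5.87 × 139^0.643 = 5.87 × 23.88 ≈ 140 kt.
140 kt falls in the Category 5 band.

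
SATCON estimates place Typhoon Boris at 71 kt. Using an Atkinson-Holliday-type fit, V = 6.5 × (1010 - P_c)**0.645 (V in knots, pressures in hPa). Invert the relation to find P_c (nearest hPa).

ΔP = (V / 6.5)^(1/0.645) = (71/6.5)^1.550.
71/6.5 = 10.923; 10.923^1.550 ≈ 40.72 hPa.
P_c = 1010 − 40.72 = 969.28 ≈ 969 hPa.

969 hPa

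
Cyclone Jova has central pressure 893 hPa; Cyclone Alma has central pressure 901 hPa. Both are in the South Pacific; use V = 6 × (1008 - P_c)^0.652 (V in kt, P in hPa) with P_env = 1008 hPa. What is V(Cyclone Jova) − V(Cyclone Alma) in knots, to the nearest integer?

Cyclone Jova: ΔP = 115; V ≈ 6 × 115^0.652 ≈ 132.35 kt.
Cyclone Alma: ΔP = 107; V ≈ 6 × 107^0.652 ≈ 126.27 kt.
Difference ≈ 132.35 − 126.27 = 6.08 → 6 kt.

6 kt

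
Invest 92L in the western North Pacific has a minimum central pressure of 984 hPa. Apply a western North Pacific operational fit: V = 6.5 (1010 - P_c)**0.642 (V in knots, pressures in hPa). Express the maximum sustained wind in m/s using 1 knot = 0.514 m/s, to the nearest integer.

27 m/s

ΔP = 1010 − 984 = 26 hPa.
V ≈ 6.5 × 26^0.642 = 6.5 × 8.099 ≈ 52.641 kt.
52.641 × 0.514 ≈ 27.06 m/s → 27 m/s.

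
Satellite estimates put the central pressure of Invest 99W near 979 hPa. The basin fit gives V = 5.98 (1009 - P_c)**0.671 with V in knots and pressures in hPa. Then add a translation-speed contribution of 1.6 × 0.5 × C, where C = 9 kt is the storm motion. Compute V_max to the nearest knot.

ΔP = 1009 − 979 = 30 hPa.
30^0.671 ≈ 9.798.
V ≈ 5.98 × 9.798 ≈ 58.6 kt.
Translation term: 1.6 × 0.5 × 9 = 7.2 kt.
Corrected V ≈ 65.8 kt → 66 kt.

66 kt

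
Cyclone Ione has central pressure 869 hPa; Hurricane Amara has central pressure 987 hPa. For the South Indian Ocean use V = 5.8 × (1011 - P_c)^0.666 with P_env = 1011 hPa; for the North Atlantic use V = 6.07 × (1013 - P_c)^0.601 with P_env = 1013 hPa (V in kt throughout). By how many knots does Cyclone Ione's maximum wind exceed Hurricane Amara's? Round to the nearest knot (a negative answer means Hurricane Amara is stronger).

Cyclone Ione: ΔP = 142; V ≈ 5.8 × 142^0.666 ≈ 157.34 kt.
Hurricane Amara: ΔP = 26; V ≈ 6.07 × 26^0.601 ≈ 43.01 kt.
Difference ≈ 157.34 − 43.01 = 114.33 → 114 kt.

114 kt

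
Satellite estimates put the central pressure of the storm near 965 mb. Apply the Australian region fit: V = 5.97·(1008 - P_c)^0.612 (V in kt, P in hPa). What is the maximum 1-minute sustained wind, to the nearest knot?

ΔP = 1008 − 965 = 43 mb.
43^0.612 ≈ 9.993.
V ≈ 5.97 × 9.993 ≈ 59.7 kt.

60 kt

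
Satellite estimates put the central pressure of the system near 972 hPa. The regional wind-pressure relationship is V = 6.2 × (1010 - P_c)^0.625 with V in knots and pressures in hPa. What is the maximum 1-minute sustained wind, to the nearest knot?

ΔP = 1010 − 972 = 38 hPa.
38^0.625 ≈ 9.713.
V ≈ 6.2 × 9.713 ≈ 60.2 kt.

60 kt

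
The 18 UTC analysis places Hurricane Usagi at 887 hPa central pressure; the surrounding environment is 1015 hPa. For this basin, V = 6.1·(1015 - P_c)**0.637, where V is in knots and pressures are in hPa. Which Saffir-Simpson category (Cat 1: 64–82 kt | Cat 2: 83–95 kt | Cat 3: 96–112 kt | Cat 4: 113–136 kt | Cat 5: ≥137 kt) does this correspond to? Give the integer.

4

ΔP = 1015 − 887 = 128 hPa.
V ≈ 6.1 × 128^0.637 = 6.1 × 21.99 ≈ 134 kt.
134 kt falls in the Category 4 band.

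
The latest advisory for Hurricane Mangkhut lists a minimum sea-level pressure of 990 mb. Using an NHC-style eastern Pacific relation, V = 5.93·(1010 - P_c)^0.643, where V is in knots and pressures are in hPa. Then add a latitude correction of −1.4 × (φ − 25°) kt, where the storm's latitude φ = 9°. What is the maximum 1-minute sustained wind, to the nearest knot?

63 kt

ΔP = 1010 − 990 = 20 mb.
20^0.643 ≈ 6.864.
V ≈ 5.93 × 6.864 ≈ 40.7 kt.
Latitude correction: −1.4 × (9 − 25) = 22.4 kt.
Corrected V ≈ 63.1 kt → 63 kt.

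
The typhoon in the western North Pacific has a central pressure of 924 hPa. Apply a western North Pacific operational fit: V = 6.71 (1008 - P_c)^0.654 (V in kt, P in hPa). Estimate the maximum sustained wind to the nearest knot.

ΔP = 1008 − 924 = 84 hPa.
84^0.654 ≈ 18.133.
V ≈ 6.71 × 18.133 ≈ 121.7 kt.

122 kt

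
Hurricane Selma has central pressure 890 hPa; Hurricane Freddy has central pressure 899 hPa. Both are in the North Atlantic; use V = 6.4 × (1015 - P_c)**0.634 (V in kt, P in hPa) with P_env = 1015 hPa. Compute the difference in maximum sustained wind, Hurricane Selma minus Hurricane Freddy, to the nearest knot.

6 kt

Hurricane Selma: ΔP = 125; V ≈ 6.4 × 125^0.634 ≈ 136.65 kt.
Hurricane Freddy: ΔP = 116; V ≈ 6.4 × 116^0.634 ≈ 130.33 kt.
Difference ≈ 136.65 − 130.33 = 6.32 → 6 kt.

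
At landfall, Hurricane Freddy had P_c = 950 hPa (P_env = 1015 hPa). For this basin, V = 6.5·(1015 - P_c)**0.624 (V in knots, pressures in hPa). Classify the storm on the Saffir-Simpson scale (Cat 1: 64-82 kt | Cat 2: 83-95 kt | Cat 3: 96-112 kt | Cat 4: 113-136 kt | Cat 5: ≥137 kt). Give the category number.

ΔP = 1015 − 950 = 65 hPa.
V ≈ 6.5 × 65^0.624 = 6.5 × 13.53 ≈ 88 kt.
88 kt falls in the Category 2 band.

2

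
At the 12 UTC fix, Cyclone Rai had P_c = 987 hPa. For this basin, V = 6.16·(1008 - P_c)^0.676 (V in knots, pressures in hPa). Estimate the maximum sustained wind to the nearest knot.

ΔP = 1008 − 987 = 21 hPa.
21^0.676 ≈ 7.831.
V ≈ 6.16 × 7.831 ≈ 48.2 kt.

48 kt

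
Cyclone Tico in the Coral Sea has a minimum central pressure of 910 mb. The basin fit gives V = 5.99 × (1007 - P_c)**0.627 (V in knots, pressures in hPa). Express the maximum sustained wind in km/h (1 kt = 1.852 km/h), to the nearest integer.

195 km/h

ΔP = 1007 − 910 = 97 mb.
V ≈ 5.99 × 97^0.627 = 5.99 × 17.608 ≈ 105.471 kt.
105.471 × 1.852 ≈ 195.33 km/h → 195 km/h.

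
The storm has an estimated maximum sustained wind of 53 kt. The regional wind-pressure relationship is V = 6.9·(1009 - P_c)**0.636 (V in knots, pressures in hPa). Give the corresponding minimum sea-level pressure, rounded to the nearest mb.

984 mb

ΔP = (V / 6.9)^(1/0.636) = (53/6.9)^1.572.
53/6.9 = 7.681; 7.681^1.572 ≈ 24.67 mb.
P_c = 1009 − 24.67 = 984.33 ≈ 984 mb.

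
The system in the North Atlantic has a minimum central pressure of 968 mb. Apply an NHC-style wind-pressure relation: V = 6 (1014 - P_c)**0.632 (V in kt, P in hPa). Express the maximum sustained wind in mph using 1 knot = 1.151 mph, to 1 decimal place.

ΔP = 1014 − 968 = 46 mb.
V ≈ 6 × 46^0.632 = 6 × 11.243 ≈ 67.455 kt.
67.455 × 1.151 ≈ 77.64 mph → 77.6 mph.

77.6 mph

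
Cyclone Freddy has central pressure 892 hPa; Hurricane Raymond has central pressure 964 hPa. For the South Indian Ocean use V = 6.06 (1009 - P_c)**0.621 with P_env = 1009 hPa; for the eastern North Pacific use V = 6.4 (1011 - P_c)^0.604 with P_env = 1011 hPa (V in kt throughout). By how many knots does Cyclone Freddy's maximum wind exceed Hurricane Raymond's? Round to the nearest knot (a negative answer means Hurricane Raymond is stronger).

51 kt

Cyclone Freddy: ΔP = 117; V ≈ 6.06 × 117^0.621 ≈ 116.63 kt.
Hurricane Raymond: ΔP = 47; V ≈ 6.4 × 47^0.604 ≈ 65.48 kt.
Difference ≈ 116.63 − 65.48 = 51.15 → 51 kt.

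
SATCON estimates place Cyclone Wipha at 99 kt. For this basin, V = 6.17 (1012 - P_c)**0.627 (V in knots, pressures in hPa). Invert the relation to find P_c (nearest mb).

928 mb

ΔP = (V / 6.17)^(1/0.627) = (99/6.17)^1.595.
99/6.17 = 16.045; 16.045^1.595 ≈ 83.64 mb.
P_c = 1012 − 83.64 = 928.36 ≈ 928 mb.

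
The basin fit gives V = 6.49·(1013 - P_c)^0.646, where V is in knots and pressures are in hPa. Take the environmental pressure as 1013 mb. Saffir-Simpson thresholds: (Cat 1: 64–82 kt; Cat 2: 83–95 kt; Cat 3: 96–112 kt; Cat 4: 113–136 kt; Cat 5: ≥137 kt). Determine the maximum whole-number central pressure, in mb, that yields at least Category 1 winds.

Category 1 begins at V = 64 kt.
Required ΔP = (64/6.49)^(1/0.646) = 9.861^1.548 ≈ 34.56 mb.
P_c ≤ 1013 − 34.56 = 978.44, so the highest integer P_c is 978 mb.

978 mb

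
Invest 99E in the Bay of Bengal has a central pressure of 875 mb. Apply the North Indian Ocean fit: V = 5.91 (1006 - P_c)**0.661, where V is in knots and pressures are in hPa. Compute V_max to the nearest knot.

148 kt

ΔP = 1006 − 875 = 131 mb.
131^0.661 ≈ 25.091.
V ≈ 5.91 × 25.091 ≈ 148.3 kt.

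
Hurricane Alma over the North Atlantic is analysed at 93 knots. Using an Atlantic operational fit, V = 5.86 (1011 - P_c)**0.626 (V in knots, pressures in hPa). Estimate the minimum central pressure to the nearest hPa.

928 hPa

ΔP = (V / 5.86)^(1/0.626) = (93/5.86)^1.597.
93/5.86 = 15.870; 15.870^1.597 ≈ 82.77 hPa.
P_c = 1011 − 82.77 = 928.23 ≈ 928 hPa.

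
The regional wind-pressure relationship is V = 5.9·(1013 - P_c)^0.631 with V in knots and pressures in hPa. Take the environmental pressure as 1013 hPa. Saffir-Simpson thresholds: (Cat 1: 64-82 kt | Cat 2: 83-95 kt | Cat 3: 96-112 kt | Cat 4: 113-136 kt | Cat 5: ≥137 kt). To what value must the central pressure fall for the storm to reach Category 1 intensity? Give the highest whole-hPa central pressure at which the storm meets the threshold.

969 hPa

Category 1 begins at V = 64 kt.
Required ΔP = (64/5.9)^(1/0.631) = 10.847^1.585 ≈ 43.73 hPa.
P_c ≤ 1013 − 43.73 = 969.27, so the highest integer P_c is 969 hPa.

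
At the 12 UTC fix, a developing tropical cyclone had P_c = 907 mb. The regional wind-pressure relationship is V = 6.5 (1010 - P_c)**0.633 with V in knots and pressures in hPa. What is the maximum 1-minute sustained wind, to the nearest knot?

122 kt

ΔP = 1010 − 907 = 103 mb.
103^0.633 ≈ 18.799.
V ≈ 6.5 × 18.799 ≈ 122.2 kt.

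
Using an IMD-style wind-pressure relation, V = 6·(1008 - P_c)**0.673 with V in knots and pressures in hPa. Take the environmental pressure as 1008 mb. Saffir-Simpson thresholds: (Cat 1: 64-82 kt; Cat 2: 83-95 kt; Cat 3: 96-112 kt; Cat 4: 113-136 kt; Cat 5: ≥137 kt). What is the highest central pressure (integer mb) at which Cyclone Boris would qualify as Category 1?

Category 1 begins at V = 64 kt.
Required ΔP = (64/6)^(1/0.673) = 10.667^1.486 ≈ 33.69 mb.
P_c ≤ 1008 − 33.69 = 974.31, so the highest integer P_c is 974 mb.

974 mb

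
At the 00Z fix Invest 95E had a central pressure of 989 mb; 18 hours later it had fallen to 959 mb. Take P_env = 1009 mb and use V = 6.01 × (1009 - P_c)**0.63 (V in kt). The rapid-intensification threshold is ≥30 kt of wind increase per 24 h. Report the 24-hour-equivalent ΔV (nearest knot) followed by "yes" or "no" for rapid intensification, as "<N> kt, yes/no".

V₁: ΔP = 20, V ≈ 6.01 × 20^0.63 ≈ 39.68 kt.
V₂: ΔP = 50, V ≈ 6.01 × 50^0.63 ≈ 70.67 kt.
ΔV over 18 h = 30.99 kt → 24 h equivalent = 30.99 × 24/18 ≈ 41.32 kt.
41 kt ≥ 30 kt ⇒ rapid intensification.

41 kt, yes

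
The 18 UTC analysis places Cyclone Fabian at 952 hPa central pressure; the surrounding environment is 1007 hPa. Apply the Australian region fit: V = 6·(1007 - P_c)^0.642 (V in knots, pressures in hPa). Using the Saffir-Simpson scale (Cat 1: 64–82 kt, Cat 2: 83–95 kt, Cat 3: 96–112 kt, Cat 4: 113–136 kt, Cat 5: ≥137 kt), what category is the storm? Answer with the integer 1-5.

1

ΔP = 1007 − 952 = 55 hPa.
V ≈ 6 × 55^0.642 = 6 × 13.10 ≈ 79 kt.
79 kt falls in the Category 1 band.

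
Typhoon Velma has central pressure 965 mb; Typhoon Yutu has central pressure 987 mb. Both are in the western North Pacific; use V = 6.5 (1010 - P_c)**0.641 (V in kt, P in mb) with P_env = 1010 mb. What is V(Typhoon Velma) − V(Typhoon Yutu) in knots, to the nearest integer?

Typhoon Velma: ΔP = 45; V ≈ 6.5 × 45^0.641 ≈ 74.58 kt.
Typhoon Yutu: ΔP = 23; V ≈ 6.5 × 23^0.641 ≈ 48.50 kt.
Difference ≈ 74.58 − 48.50 = 26.08 → 26 kt.

26 kt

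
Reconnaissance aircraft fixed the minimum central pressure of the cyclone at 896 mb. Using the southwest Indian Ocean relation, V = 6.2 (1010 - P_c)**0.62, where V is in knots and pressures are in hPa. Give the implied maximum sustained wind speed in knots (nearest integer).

117 kt

ΔP = 1010 − 896 = 114 mb.
114^0.62 ≈ 18.849.
V ≈ 6.2 × 18.849 ≈ 116.9 kt.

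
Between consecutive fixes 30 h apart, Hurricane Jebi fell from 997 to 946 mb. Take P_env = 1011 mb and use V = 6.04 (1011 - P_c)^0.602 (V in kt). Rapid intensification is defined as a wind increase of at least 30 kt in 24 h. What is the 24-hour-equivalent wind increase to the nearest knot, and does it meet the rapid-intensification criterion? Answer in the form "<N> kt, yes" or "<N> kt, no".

V₁: ΔP = 14, V ≈ 6.04 × 14^0.602 ≈ 29.58 kt.
V₂: ΔP = 65, V ≈ 6.04 × 65^0.602 ≈ 74.54 kt.
ΔV over 30 h = 44.96 kt → 24 h equivalent = 44.96 × 24/30 ≈ 35.97 kt.
36 kt ≥ 30 kt ⇒ rapid intensification.

36 kt, yes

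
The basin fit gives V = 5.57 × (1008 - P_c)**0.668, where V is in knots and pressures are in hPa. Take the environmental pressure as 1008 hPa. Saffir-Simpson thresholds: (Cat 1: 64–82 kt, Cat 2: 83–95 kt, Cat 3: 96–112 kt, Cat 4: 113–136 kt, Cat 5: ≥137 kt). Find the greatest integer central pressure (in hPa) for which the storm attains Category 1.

969 hPa

Category 1 begins at V = 64 kt.
Required ΔP = (64/5.57)^(1/0.668) = 11.490^1.497 ≈ 38.66 hPa.
P_c ≤ 1008 − 38.66 = 969.34, so the highest integer P_c is 969 hPa.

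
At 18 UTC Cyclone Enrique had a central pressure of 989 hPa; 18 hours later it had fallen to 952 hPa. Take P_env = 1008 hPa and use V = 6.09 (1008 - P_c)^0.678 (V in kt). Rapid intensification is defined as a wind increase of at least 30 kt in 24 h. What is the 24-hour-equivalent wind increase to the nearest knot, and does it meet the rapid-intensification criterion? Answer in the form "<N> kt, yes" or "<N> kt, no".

V₁: ΔP = 19, V ≈ 6.09 × 19^0.678 ≈ 44.83 kt.
V₂: ΔP = 56, V ≈ 6.09 × 56^0.678 ≈ 93.30 kt.
ΔV over 18 h = 48.47 kt → 24 h equivalent = 48.47 × 24/18 ≈ 64.63 kt.
65 kt ≥ 30 kt ⇒ rapid intensification.

65 kt, yes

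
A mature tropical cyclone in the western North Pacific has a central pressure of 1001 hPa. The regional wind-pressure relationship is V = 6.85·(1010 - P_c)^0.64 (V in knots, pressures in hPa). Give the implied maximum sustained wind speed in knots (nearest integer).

ΔP = 1010 − 1001 = 9 hPa.
9^0.64 ≈ 4.081.
V ≈ 6.85 × 4.081 ≈ 28.0 kt.

28 kt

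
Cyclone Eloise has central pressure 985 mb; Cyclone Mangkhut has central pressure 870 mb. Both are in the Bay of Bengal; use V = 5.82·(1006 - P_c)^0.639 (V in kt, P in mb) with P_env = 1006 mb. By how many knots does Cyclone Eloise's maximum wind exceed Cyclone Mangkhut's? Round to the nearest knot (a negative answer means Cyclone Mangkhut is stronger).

Cyclone Eloise: ΔP = 21; V ≈ 5.82 × 21^0.639 ≈ 40.72 kt.
Cyclone Mangkhut: ΔP = 136; V ≈ 5.82 × 136^0.639 ≈ 134.36 kt.
Difference ≈ 40.72 − 134.36 = -93.64 → -94 kt.

-94 kt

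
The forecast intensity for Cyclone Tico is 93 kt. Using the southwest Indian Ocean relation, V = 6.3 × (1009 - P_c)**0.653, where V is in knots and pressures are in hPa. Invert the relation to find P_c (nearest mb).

947 mb

ΔP = (V / 6.3)^(1/0.653) = (93/6.3)^1.531.
93/6.3 = 14.762; 14.762^1.531 ≈ 61.72 mb.
P_c = 1009 − 61.72 = 947.28 ≈ 947 mb.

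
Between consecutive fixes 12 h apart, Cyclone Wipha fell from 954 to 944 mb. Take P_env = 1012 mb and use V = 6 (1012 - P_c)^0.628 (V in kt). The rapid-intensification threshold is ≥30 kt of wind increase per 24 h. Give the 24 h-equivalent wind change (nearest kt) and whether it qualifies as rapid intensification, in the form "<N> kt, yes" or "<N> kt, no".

16 kt, no

V₁: ΔP = 58, V ≈ 6 × 58^0.628 ≈ 76.84 kt.
V₂: ΔP = 68, V ≈ 6 × 68^0.628 ≈ 84.91 kt.
ΔV over 12 h = 8.07 kt → 24 h equivalent = 8.07 × 24/12 ≈ 16.14 kt.
16 kt < 30 kt ⇒ not rapid intensification.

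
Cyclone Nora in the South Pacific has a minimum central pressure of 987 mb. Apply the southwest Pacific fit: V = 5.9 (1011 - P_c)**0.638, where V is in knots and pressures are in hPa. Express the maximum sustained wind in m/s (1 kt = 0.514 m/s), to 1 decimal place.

ΔP = 1011 − 987 = 24 mb.
V ≈ 5.9 × 24^0.638 = 5.9 × 7.596 ≈ 44.815 kt.
44.815 × 0.514 ≈ 23.04 m/s → 23.0 m/s.

23.0 m/s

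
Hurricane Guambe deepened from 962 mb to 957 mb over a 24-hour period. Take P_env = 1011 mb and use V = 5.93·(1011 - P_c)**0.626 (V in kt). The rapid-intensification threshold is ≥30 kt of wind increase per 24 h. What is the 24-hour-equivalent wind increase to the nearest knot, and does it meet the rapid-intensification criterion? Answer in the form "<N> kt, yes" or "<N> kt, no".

4 kt, no

V₁: ΔP = 49, V ≈ 5.93 × 49^0.626 ≈ 67.78 kt.
V₂: ΔP = 54, V ≈ 5.93 × 54^0.626 ≈ 72.03 kt.
ΔV over 24 h = 4.25 kt → 24 h equivalent = 4.25 × 24/24 ≈ 4.25 kt.
4 kt < 30 kt ⇒ not rapid intensification.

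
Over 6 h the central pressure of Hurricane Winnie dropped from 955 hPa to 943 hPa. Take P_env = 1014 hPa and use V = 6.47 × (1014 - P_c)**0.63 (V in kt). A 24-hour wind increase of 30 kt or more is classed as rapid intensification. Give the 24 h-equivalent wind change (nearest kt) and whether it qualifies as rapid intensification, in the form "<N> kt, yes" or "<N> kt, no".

42 kt, yes

V₁: ΔP = 59, V ≈ 6.47 × 59^0.63 ≈ 84.44 kt.
V₂: ΔP = 71, V ≈ 6.47 × 71^0.63 ≈ 94.88 kt.
ΔV over 6 h = 10.44 kt → 24 h equivalent = 10.44 × 24/6 ≈ 41.76 kt.
42 kt ≥ 30 kt ⇒ rapid intensification.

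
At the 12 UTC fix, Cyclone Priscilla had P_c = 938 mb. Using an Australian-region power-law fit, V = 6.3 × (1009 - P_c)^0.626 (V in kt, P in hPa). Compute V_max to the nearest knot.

ΔP = 1009 − 938 = 71 mb.
71^0.626 ≈ 14.417.
V ≈ 6.3 × 14.417 ≈ 90.8 kt.

91 kt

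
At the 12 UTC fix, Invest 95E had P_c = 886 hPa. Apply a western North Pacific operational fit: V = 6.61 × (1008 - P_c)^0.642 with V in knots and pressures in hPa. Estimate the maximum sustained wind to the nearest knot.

ΔP = 1008 − 886 = 122 hPa.
122^0.642 ≈ 21.850.
V ≈ 6.61 × 21.850 ≈ 144.4 kt.

144 kt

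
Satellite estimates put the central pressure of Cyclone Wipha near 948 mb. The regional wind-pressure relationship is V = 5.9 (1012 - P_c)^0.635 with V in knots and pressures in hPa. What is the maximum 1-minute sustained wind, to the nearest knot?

ΔP = 1012 − 948 = 64 mb.
64^0.635 ≈ 14.026.
V ≈ 5.9 × 14.026 ≈ 82.8 kt.

83 kt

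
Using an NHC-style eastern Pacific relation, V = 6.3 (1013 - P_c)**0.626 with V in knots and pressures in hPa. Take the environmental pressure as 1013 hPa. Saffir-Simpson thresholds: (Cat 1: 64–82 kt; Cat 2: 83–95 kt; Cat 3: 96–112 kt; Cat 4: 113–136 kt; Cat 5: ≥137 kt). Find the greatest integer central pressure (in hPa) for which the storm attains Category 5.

876 hPa

Category 5 begins at V = 137 kt.
Required ΔP = (137/6.3)^(1/0.626) = 21.746^1.597 ≈ 136.90 hPa.
P_c ≤ 1013 − 136.90 = 876.10, so the highest integer P_c is 876 hPa.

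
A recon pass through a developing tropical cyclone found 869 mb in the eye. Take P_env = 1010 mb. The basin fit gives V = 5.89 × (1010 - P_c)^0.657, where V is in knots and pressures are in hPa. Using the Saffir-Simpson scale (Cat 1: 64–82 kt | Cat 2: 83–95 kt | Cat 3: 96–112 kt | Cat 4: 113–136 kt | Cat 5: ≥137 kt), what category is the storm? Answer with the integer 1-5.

ΔP = 1010 − 869 = 141 mb.
V ≈ 5.89 × 141^0.657 = 5.89 × 25.82 ≈ 152 kt.
152 kt falls in the Category 5 band.

5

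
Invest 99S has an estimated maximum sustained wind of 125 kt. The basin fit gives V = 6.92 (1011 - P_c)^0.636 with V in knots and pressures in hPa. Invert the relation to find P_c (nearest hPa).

ΔP = (V / 6.92)^(1/0.636) = (125/6.92)^1.572.
125/6.92 = 18.064; 18.064^1.572 ≈ 94.65 hPa.
P_c = 1011 − 94.65 = 916.35 ≈ 916 hPa.

916 hPa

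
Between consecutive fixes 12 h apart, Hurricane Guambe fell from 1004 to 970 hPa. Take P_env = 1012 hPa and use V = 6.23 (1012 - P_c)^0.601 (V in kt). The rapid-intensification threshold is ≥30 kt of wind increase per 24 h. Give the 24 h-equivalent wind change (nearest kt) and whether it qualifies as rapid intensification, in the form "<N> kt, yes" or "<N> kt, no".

V₁: ΔP = 8, V ≈ 6.23 × 8^0.601 ≈ 21.74 kt.
V₂: ΔP = 42, V ≈ 6.23 × 42^0.601 ≈ 58.89 kt.
ΔV over 12 h = 37.15 kt → 24 h equivalent = 37.15 × 24/12 ≈ 74.30 kt.
74 kt ≥ 30 kt ⇒ rapid intensification.

74 kt, yes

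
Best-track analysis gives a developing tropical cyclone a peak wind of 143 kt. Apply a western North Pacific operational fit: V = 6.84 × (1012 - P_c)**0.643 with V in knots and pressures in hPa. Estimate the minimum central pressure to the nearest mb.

899 mb

ΔP = (V / 6.84)^(1/0.643) = (143/6.84)^1.555.
143/6.84 = 20.906; 20.906^1.555 ≈ 113.06 mb.
P_c = 1012 − 113.06 = 898.94 ≈ 899 mb.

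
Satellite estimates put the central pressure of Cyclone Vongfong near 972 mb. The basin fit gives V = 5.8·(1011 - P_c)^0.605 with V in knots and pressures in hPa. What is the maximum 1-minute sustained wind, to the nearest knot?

ΔP = 1011 − 972 = 39 mb.
39^0.605 ≈ 9.175.
V ≈ 5.8 × 9.175 ≈ 53.2 kt.

53 kt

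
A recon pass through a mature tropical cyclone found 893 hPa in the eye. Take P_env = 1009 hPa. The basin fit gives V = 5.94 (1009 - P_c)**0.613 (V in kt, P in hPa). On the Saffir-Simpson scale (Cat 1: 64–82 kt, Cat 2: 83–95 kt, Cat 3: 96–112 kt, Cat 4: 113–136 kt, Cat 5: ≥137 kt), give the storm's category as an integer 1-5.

3

ΔP = 1009 − 893 = 116 hPa.
V ≈ 5.94 × 116^0.613 = 5.94 × 18.43 ≈ 109 kt.
109 kt falls in the Category 3 band.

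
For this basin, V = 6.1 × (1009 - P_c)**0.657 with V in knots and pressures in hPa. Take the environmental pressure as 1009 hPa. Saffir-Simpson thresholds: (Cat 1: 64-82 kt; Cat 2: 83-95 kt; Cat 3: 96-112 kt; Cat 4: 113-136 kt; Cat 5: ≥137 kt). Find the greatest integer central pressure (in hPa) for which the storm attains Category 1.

Category 1 begins at V = 64 kt.
Required ΔP = (64/6.1)^(1/0.657) = 10.492^1.522 ≈ 35.79 hPa.
P_c ≤ 1009 − 35.79 = 973.21, so the highest integer P_c is 973 hPa.

973 hPa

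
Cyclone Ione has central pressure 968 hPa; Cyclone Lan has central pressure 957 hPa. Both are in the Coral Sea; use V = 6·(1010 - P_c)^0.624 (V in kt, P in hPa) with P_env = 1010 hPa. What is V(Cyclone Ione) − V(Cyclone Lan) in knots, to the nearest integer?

-10 kt

Cyclone Ione: ΔP = 42; V ≈ 6 × 42^0.624 ≈ 61.81 kt.
Cyclone Lan: ΔP = 53; V ≈ 6 × 53^0.624 ≈ 71.47 kt.
Difference ≈ 61.81 − 71.47 = -9.66 → -10 kt.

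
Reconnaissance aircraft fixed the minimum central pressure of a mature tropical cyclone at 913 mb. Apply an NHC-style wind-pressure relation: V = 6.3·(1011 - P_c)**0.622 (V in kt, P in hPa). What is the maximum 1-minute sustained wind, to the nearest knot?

ΔP = 1011 − 913 = 98 mb.
98^0.622 ≈ 17.320.
V ≈ 6.3 × 17.320 ≈ 109.1 kt.

109 kt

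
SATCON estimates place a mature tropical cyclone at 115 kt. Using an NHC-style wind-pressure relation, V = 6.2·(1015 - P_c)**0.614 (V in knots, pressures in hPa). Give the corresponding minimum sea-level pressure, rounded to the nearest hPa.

ΔP = (V / 6.2)^(1/0.614) = (115/6.2)^1.629.
115/6.2 = 18.548; 18.548^1.629 ≈ 116.32 hPa.
P_c = 1015 − 116.32 = 898.68 ≈ 899 hPa.

899 hPa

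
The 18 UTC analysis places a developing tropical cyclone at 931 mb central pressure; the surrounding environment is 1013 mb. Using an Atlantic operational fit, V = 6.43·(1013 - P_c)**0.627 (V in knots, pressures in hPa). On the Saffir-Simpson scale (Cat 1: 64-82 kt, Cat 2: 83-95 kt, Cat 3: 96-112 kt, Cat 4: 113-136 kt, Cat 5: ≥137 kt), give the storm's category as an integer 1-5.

3

ΔP = 1013 − 931 = 82 mb.
V ≈ 6.43 × 82^0.627 = 6.43 × 15.85 ≈ 102 kt.
102 kt falls in the Category 3 band.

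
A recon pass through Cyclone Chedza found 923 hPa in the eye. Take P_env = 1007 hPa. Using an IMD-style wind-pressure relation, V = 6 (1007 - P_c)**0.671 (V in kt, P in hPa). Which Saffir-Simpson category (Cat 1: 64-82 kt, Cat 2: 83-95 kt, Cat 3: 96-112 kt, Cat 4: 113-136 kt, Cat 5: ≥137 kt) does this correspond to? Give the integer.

4

ΔP = 1007 − 923 = 84 hPa.
V ≈ 6 × 84^0.671 = 6 × 19.55 ≈ 117 kt.
117 kt falls in the Category 4 band.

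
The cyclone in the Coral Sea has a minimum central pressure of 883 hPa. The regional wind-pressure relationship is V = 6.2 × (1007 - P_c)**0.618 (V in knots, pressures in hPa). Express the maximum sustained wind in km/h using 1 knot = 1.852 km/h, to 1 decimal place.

225.8 km/h

ΔP = 1007 − 883 = 124 hPa.
V ≈ 6.2 × 124^0.618 = 6.2 × 19.667 ≈ 121.934 kt.
121.934 × 1.852 ≈ 225.82 km/h → 225.8 km/h.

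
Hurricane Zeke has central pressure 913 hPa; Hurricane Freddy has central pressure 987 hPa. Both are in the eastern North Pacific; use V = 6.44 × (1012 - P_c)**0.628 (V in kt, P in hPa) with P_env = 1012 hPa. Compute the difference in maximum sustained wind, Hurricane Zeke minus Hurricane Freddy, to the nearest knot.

67 kt

Hurricane Zeke: ΔP = 99; V ≈ 6.44 × 99^0.628 ≈ 115.38 kt.
Hurricane Freddy: ΔP = 25; V ≈ 6.44 × 25^0.628 ≈ 48.62 kt.
Difference ≈ 115.38 − 48.62 = 66.76 → 67 kt.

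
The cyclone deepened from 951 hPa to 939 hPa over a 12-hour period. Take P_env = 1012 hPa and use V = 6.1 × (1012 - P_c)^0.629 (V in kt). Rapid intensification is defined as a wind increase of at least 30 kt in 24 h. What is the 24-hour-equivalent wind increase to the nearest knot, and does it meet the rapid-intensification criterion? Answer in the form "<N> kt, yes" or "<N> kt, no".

19 kt, no

V₁: ΔP = 61, V ≈ 6.1 × 61^0.629 ≈ 80.97 kt.
V₂: ΔP = 73, V ≈ 6.1 × 73^0.629 ≈ 90.65 kt.
ΔV over 12 h = 9.68 kt → 24 h equivalent = 9.68 × 24/12 ≈ 19.36 kt.
19 kt < 30 kt ⇒ not rapid intensification.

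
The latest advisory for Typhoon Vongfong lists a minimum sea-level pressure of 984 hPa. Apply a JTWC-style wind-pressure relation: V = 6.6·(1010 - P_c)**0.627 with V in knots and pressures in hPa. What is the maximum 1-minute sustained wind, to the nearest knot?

ΔP = 1010 − 984 = 26 hPa.
26^0.627 ≈ 7.712.
V ≈ 6.6 × 7.712 ≈ 50.9 kt.

51 kt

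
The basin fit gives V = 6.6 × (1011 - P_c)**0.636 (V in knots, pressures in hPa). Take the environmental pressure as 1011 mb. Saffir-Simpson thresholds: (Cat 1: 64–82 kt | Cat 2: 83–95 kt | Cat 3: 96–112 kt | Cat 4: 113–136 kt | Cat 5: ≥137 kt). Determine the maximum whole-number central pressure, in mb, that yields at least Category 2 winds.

957 mb

Category 2 begins at V = 83 kt.
Required ΔP = (83/6.6)^(1/0.636) = 12.576^1.572 ≈ 53.56 mb.
P_c ≤ 1011 − 53.56 = 957.44, so the highest integer P_c is 957 mb.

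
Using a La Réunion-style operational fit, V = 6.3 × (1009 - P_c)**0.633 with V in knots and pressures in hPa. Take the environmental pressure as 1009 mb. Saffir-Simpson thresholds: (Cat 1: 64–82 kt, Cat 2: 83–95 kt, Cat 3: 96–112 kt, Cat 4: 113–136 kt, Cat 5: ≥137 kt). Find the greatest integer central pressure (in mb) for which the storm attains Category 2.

950 mb

Category 2 begins at V = 83 kt.
Required ΔP = (83/6.3)^(1/0.633) = 13.175^1.580 ≈ 58.74 mb.
P_c ≤ 1009 − 58.74 = 950.26, so the highest integer P_c is 950 mb.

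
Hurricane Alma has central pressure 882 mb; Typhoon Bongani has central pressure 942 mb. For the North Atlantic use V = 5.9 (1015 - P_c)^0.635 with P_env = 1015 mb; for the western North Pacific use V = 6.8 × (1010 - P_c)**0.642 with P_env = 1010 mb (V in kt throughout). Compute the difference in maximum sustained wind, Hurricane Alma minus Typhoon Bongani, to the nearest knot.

30 kt

Hurricane Alma: ΔP = 133; V ≈ 5.9 × 133^0.635 ≈ 131.67 kt.
Typhoon Bongani: ΔP = 68; V ≈ 6.8 × 68^0.642 ≈ 102.09 kt.
Difference ≈ 131.67 − 102.09 = 29.58 → 30 kt.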